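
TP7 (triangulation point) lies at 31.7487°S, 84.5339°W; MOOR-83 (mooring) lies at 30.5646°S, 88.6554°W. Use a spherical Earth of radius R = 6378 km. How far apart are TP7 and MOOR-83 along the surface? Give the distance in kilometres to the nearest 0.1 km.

414.1 km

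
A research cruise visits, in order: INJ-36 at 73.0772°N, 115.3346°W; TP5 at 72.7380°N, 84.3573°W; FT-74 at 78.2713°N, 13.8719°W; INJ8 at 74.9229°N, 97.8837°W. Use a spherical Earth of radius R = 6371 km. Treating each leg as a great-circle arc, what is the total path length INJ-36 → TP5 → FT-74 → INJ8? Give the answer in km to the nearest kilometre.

INJ-36→TP5: c = 0.157243 rad, d = 1001.80 km
TP5→FT-74: c = 0.300565 rad, d = 1914.90 km
FT-74→INJ8: c = 0.314560 rad, d = 2004.06 km
Total = 1001.80 + 1914.90 + 2004.06 = 4920.75 km

4921 km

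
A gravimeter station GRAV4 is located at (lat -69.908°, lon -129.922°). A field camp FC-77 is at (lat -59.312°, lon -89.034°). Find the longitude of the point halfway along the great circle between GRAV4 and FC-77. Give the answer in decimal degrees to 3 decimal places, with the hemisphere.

105.312°W

Bx = cos φ₂ cos Δλ = 0.385829,  By = cos φ₂ sin Δλ = 0.334075
φₘ = atan2(sin φ₁ + sin φ₂, √((cos φ₁ + Bx)² + By²)) = -65.96769°
λₘ = λ₁ + atan2(By, cos φ₁ + Bx) = -105.31236°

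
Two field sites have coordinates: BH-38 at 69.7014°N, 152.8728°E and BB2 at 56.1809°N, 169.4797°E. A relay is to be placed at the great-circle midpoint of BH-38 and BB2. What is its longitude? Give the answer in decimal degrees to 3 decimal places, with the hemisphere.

Bx = cos φ₂ cos Δλ = 0.533357,  By = cos φ₂ sin Δλ = 0.159071
φₘ = atan2(sin φ₁ + sin φ₂, √((cos φ₁ + Bx)² + By²)) = 63.17177°
λₘ = λ₁ + atan2(By, cos φ₁ + Bx) = 163.11598°

163.116°E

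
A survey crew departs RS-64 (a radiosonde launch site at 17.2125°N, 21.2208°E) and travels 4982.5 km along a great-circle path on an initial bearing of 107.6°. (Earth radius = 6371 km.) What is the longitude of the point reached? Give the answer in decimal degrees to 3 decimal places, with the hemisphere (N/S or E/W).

63.424°E

δ = d/R = 4982.5/6371 = 0.782059 rad
φ₂ = arcsin(sin φ₁ cos δ + cos φ₁ sin δ cos θ)
   = arcsin(0.29592·0.70946 + 0.95521·0.70474·-0.30237) = 0.36629°
λ₂ = λ₁ + atan2(sin θ sin δ cos φ₁, cos δ − sin φ₁ sin φ₂) = 63.42440°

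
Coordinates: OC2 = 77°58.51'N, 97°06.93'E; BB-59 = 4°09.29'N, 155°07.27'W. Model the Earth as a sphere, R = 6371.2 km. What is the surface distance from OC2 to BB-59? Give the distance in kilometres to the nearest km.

9960 km

OC2: φ = +77.97517°, λ = +97.11550°
BB-59: φ = +4.15483°, λ = -155.12117°
Δφ = -73.8203°,  Δλ = 107.7633°
a = sin²(Δφ/2) + cos φ₁ cos φ₂ sin²(Δλ/2) = 0.496266
c = 2·arcsin(√a) = 1.563327 rad = 89.5721°
d = R·c = 6371.2 × 1.563327 = 9960.3 km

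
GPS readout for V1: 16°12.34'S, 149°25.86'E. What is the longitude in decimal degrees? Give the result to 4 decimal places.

149° + 25.86′/60 = 149 + 0.43100 = 149.4310°

149.4310°E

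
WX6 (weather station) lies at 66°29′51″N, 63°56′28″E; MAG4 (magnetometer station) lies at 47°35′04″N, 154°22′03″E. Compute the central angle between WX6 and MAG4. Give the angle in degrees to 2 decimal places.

47.54°

WX6: φ = +66.49750°, λ = +63.94111°
MAG4: φ = +47.58444°, λ = +154.36750°
Δφ = -18.9131°,  Δλ = 90.4264°
a = sin²(Δφ/2) + cos φ₁ cos φ₂ sin²(Δλ/2) = 0.162487
c = 2·arcsin(√a) = 0.829797 rad = 47.5439°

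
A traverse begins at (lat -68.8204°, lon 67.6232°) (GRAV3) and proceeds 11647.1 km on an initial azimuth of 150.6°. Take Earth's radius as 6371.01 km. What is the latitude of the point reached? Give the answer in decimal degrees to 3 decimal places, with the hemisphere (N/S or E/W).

3.846°S

δ = d/R = 11647.1/6371.01 = 1.828140 rad
φ₂ = arcsin(sin φ₁ cos δ + cos φ₁ sin δ cos θ)
   = arcsin(-0.93245·-0.25451 + 0.36129·0.96707·-0.87121) = -3.84609°
λ₂ = λ₁ + atan2(sin θ sin δ cos φ₁, cos δ − sin φ₁ sin φ₂) = -140.78888°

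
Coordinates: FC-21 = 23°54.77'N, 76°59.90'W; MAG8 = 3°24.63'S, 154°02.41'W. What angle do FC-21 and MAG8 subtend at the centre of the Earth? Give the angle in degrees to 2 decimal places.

79.60°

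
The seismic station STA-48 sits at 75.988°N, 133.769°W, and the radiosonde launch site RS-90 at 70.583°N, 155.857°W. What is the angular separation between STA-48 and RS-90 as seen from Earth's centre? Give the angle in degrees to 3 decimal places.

8.252°

Δφ = -5.4050°,  Δλ = -22.0880°
a = sin²(Δφ/2) + cos φ₁ cos φ₂ sin²(Δλ/2) = 0.005177
c = 2·arcsin(√a) = 0.144026 rad = 8.2521°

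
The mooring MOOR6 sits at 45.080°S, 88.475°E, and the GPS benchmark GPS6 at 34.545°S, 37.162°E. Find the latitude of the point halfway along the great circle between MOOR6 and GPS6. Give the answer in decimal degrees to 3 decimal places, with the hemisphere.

42.740°S

Bx = cos φ₂ cos Δλ = 0.514855,  By = cos φ₂ sin Δλ = -0.642943
φₘ = atan2(sin φ₁ + sin φ₂, √((cos φ₁ + Bx)² + By²)) = -42.74040°
λₘ = λ₁ + atan2(By, cos φ₁ + Bx) = 60.70452°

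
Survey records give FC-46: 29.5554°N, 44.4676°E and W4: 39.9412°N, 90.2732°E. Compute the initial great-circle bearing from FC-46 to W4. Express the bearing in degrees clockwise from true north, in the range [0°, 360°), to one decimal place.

61.8°

Δλ = 45.8056°
y = sin Δλ · cos φ₂ = 0.549710
x = cos φ₁ sin φ₂ − sin φ₁ cos φ₂ cos Δλ = 0.294830
θ = atan2(y, x) = 61.7937° → 61.7937° (mod 360°)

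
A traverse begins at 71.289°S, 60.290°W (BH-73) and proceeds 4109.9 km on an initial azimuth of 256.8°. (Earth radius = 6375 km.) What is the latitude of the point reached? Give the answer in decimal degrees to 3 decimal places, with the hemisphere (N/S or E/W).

53.232°S

δ = d/R = 4109.9/6375 = 0.644690 rad
φ₂ = arcsin(sin φ₁ cos δ + cos φ₁ sin δ cos θ)
   = arcsin(-0.94715·0.79929 + 0.32079·0.60095·-0.22835) = -53.23189°
λ₂ = λ₁ + atan2(sin θ sin δ cos φ₁, cos δ − sin φ₁ sin φ₂) = -138.09612°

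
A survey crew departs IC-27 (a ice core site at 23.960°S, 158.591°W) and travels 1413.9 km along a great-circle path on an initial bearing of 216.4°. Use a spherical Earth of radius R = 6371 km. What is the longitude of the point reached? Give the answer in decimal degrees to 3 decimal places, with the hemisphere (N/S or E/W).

δ = d/R = 1413.9/6371 = 0.221927 rad
φ₂ = arcsin(sin φ₁ cos δ + cos φ₁ sin δ cos θ)
   = arcsin(-0.40610·0.97548 + 0.91383·0.22011·-0.80489) = -33.92023°
λ₂ = λ₁ + atan2(sin θ sin δ cos φ₁, cos δ − sin φ₁ sin φ₂) = -167.64734°

167.647°W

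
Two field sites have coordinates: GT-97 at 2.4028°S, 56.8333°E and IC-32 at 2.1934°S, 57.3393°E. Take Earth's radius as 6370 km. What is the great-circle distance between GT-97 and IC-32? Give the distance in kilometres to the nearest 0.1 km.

60.8 km

Δφ = 0.2094°,  Δλ = 0.5060°
a = sin²(Δφ/2) + cos φ₁ cos φ₂ sin²(Δλ/2) = 0.000023
c = 2·arcsin(√a) = 0.009551 rad = 0.5472°
d = R·c = 6370 × 0.009551 = 60.8 km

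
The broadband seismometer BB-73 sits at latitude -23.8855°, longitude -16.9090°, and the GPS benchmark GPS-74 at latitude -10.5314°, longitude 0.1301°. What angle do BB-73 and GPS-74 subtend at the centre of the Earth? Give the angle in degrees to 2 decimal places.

Δφ = 13.3541°,  Δλ = 17.0391°
a = sin²(Δφ/2) + cos φ₁ cos φ₂ sin²(Δλ/2) = 0.033249
c = 2·arcsin(√a) = 0.366739 rad = 21.0126°

21.01°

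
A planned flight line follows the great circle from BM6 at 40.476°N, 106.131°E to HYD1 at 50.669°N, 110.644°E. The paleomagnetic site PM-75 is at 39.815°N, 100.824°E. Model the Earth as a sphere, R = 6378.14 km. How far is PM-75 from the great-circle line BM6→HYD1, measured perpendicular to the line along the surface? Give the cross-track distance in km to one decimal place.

420.5 km

δ₁₃ = central angle BM6→PM-75 = 0.071725 rad  (haversine)
θ₁₃ = bearing BM6→PM-75 = 262.464°,  θ₁₂ = bearing BM6→HYD1 = 15.631°
dₓₜ = R·arcsin(sin δ₁₃ · sin(θ₁₃ − θ₁₂)) = 6378.14·arcsin(0.07166·sin(246.832°)) = -420.526 km
|dₓₜ| = 420.526 km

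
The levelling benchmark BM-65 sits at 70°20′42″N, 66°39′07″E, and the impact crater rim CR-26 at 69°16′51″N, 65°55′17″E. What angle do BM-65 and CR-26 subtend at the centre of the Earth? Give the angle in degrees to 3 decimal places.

1.094°

BM-65: φ = +70.34500°, λ = +66.65194°
CR-26: φ = +69.28083°, λ = +65.92139°
Δφ = -1.0642°,  Δλ = -0.7306°
a = sin²(Δφ/2) + cos φ₁ cos φ₂ sin²(Δλ/2) = 0.000091
c = 2·arcsin(√a) = 0.019087 rad = 1.0936°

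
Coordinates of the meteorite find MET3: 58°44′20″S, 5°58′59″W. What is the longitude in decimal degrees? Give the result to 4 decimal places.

5.9831°W

5° + 58′/60 + 59″/3600 = 5 + 0.96667 + 0.01639 = 5.9831°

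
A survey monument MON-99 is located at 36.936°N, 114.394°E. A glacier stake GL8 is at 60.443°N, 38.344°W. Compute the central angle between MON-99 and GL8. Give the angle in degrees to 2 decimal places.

Δφ = 23.5070°,  Δλ = -152.7380°
a = sin²(Δφ/2) + cos φ₁ cos φ₂ sin²(Δλ/2) = 0.413885
c = 2·arcsin(√a) = 1.397704 rad = 80.0825°

80.08°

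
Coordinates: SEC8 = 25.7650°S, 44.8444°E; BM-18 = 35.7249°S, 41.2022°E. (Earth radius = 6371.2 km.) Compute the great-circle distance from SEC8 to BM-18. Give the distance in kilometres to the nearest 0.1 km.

1160.7 km

Δφ = -9.9599°,  Δλ = -3.6422°
a = sin²(Δφ/2) + cos φ₁ cos φ₂ sin²(Δλ/2) = 0.008274
c = 2·arcsin(√a) = 0.182173 rad = 10.4377°
d = R·c = 6371.2 × 0.182173 = 1160.7 km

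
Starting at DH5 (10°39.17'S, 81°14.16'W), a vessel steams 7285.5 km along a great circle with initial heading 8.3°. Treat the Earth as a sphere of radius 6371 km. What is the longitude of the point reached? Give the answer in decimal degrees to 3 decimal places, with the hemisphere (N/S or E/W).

68.338°W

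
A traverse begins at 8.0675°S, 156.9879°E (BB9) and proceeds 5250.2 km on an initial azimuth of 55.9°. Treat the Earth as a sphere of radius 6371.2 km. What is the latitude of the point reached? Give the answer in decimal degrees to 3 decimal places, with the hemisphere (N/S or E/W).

δ = d/R = 5250.2/6371.2 = 0.824052 rad
φ₂ = arcsin(sin φ₁ cos δ + cos φ₁ sin δ cos θ)
   = arcsin(-0.14034·0.67925 + 0.99010·0.73390·0.56064) = 18.18325°
λ₂ = λ₁ + atan2(sin θ sin δ cos φ₁, cos δ − sin φ₁ sin φ₂) = -163.24567°

18.183°N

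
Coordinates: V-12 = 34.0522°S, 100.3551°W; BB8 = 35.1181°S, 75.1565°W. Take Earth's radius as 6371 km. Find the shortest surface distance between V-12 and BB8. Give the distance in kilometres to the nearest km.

2304 km

Δφ = -1.0659°,  Δλ = 25.1986°
a = sin²(Δφ/2) + cos φ₁ cos φ₂ sin²(Δλ/2) = 0.032333
c = 2·arcsin(√a) = 0.361593 rad = 20.7178°
d = R·c = 6371 × 0.361593 = 2303.7 km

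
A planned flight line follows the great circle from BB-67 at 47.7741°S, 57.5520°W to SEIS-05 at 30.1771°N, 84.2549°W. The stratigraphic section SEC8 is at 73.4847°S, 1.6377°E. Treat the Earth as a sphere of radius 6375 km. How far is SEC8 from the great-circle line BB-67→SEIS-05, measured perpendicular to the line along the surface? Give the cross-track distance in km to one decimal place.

88.2 km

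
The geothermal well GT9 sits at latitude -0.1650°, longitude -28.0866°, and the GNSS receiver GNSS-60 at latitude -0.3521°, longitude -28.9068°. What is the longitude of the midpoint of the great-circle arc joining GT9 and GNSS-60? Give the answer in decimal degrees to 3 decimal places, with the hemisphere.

28.497°W

Bx = cos φ₂ cos Δλ = 0.999879,  By = cos φ₂ sin Δλ = -0.014314
φₘ = atan2(sin φ₁ + sin φ₂, √((cos φ₁ + Bx)² + By²)) = -0.25856°
λₘ = λ₁ + atan2(By, cos φ₁ + Bx) = -28.49670°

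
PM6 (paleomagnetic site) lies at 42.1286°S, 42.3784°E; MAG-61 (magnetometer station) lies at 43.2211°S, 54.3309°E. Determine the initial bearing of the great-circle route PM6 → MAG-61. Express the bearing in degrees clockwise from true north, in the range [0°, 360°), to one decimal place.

101.1°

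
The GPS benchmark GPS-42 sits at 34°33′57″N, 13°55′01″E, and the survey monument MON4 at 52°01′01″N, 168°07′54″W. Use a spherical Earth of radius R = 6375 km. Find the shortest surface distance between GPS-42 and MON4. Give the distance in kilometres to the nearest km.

10392 km

GPS-42: φ = +34.56583°, λ = +13.91694°
MON4: φ = +52.01694°, λ = -168.13167°
Δφ = 17.4511°,  Δλ = 177.9514°
a = sin²(Δφ/2) + cos φ₁ cos φ₂ sin²(Δλ/2) = 0.529641
c = 2·arcsin(√a) = 1.630114 rad = 93.3986°
d = R·c = 6375 × 1.630114 = 10392.0 km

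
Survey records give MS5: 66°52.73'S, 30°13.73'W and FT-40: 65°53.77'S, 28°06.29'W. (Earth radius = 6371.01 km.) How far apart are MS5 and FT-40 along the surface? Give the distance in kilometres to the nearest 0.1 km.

144.5 km

MS5: φ = -66.87883°, λ = -30.22883°
FT-40: φ = -65.89617°, λ = -28.10483°
Δφ = 0.9827°,  Δλ = 2.1240°
a = sin²(Δφ/2) + cos φ₁ cos φ₂ sin²(Δλ/2) = 0.000129
c = 2·arcsin(√a) = 0.022683 rad = 1.2996°
d = R·c = 6371.01 × 0.022683 = 144.5 km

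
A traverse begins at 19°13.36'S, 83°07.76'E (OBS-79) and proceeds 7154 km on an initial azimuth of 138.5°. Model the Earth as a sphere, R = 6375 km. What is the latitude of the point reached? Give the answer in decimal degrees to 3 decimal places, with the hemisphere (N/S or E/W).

51.262°S

OBS-79: φ = -19.22267°, λ = +83.12933°
δ = d/R = 7154/6375 = 1.122196 rad
φ₂ = arcsin(sin φ₁ cos δ + cos φ₁ sin δ cos θ)
   = arcsin(-0.32924·0.43370 + 0.94425·0.90106·-0.74896) = -51.26221°
λ₂ = λ₁ + atan2(sin θ sin δ cos φ₁, cos δ − sin φ₁ sin φ₂) = 155.70926°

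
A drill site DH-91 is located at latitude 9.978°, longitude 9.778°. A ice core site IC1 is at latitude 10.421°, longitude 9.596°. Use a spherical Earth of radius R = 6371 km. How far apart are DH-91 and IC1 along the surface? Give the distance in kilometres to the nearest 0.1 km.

Δφ = 0.4430°,  Δλ = -0.1820°
a = sin²(Δφ/2) + cos φ₁ cos φ₂ sin²(Δλ/2) = 0.000017
c = 2·arcsin(√a) = 0.008340 rad = 0.4778°
d = R·c = 6371 × 0.008340 = 53.1 km

53.1 km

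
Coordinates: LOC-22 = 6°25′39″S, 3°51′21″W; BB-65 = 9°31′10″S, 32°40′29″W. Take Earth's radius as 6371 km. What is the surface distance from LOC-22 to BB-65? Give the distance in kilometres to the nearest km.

3191 km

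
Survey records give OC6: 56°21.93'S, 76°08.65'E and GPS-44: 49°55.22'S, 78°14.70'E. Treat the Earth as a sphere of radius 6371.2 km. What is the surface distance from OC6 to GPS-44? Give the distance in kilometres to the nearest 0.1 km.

OC6: φ = -56.36550°, λ = +76.14417°
GPS-44: φ = -49.92033°, λ = +78.24500°
Δφ = 6.4452°,  Δλ = 2.1008°
a = sin²(Δφ/2) + cos φ₁ cos φ₂ sin²(Δλ/2) = 0.003280
c = 2·arcsin(√a) = 0.114605 rad = 6.5664°
d = R·c = 6371.2 × 0.114605 = 730.2 km

730.2 km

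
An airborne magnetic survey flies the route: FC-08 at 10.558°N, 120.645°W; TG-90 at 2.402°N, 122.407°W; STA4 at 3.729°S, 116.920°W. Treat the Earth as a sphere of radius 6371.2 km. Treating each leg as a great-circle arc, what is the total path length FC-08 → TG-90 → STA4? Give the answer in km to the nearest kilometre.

FC-08→TG-90: c = 0.145586 rad, d = 927.56 km
TG-90→STA4: c = 0.143567 rad, d = 914.69 km
Total = 927.56 + 914.69 = 1842.25 km

1842 km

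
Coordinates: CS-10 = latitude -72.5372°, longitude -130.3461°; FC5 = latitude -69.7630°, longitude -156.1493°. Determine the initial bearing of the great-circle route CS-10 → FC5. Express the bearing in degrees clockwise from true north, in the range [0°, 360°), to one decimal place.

Δλ = -25.8032°
y = sin Δλ · cos φ₂ = -0.150566
x = cos φ₁ sin φ₂ − sin φ₁ cos φ₂ cos Δλ = 0.015501
θ = atan2(y, x) = -84.1220° → 275.8780° (mod 360°)

275.9°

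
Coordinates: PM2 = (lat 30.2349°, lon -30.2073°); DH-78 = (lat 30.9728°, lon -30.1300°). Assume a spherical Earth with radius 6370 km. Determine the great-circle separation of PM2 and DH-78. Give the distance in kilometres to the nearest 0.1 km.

82.4 km

Δφ = 0.7379°,  Δλ = 0.0773°
a = sin²(Δφ/2) + cos φ₁ cos φ₂ sin²(Δλ/2) = 0.000042
c = 2·arcsin(√a) = 0.012931 rad = 0.7409°
d = R·c = 6370 × 0.012931 = 82.4 km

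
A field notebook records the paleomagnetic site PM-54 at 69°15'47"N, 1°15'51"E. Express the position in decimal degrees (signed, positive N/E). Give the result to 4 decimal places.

lat: 69.2631° N → +69.2631°
lon: 1.2642° E → +1.2642°

+69.2631°, +1.2642°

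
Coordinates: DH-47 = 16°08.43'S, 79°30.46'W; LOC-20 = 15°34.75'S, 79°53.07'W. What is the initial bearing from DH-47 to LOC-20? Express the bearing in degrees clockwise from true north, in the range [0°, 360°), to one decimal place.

327.1°

DH-47: φ = -16.14050°, λ = -79.50767°
LOC-20: φ = -15.57917°, λ = -79.88450°
Δλ = -0.3768°
y = sin Δλ · cos φ₂ = -0.006335
x = cos φ₁ sin φ₂ − sin φ₁ cos φ₂ cos Δλ = 0.009791
θ = atan2(y, x) = -32.9046° → 327.0954° (mod 360°)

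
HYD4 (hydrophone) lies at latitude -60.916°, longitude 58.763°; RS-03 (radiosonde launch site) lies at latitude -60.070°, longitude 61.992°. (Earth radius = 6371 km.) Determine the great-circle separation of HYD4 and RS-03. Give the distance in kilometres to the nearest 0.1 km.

200.3 km

Δφ = 0.8460°,  Δλ = 3.2290°
a = sin²(Δφ/2) + cos φ₁ cos φ₂ sin²(Δλ/2) = 0.000247
c = 2·arcsin(√a) = 0.031435 rad = 1.8011°
d = R·c = 6371 × 0.031435 = 200.3 km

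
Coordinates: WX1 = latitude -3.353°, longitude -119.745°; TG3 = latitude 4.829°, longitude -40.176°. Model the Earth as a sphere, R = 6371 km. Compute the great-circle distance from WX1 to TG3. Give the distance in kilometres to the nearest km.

8886 km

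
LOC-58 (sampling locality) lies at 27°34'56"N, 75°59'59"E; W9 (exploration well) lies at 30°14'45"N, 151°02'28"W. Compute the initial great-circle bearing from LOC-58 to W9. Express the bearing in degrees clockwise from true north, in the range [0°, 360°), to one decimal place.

LOC-58: φ = +27.58222°, λ = +75.99972°
W9: φ = +30.24583°, λ = -151.04111°
Δλ = 132.9592°
y = sin Δλ · cos φ₂ = 0.632216
x = cos φ₁ sin φ₂ − sin φ₁ cos φ₂ cos Δλ = 0.719048
θ = atan2(y, x) = 41.3232° → 41.3232° (mod 360°)

41.3°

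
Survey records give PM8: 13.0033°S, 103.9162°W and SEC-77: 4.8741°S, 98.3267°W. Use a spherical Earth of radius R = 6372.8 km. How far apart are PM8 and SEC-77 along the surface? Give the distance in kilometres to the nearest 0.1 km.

1092.7 km

Δφ = 8.1292°,  Δλ = 5.5895°
a = sin²(Δφ/2) + cos φ₁ cos φ₂ sin²(Δλ/2) = 0.007332
c = 2·arcsin(√a) = 0.171466 rad = 9.8243°
d = R·c = 6372.8 × 0.171466 = 1092.7 km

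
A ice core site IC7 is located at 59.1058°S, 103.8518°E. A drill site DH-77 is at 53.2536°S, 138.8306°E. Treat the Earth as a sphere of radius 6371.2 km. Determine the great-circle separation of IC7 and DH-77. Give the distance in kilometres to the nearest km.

2231 km

Δφ = 5.8522°,  Δλ = 34.9788°
a = sin²(Δφ/2) + cos φ₁ cos φ₂ sin²(Δλ/2) = 0.030350
c = 2·arcsin(√a) = 0.350214 rad = 20.0658°
d = R·c = 6371.2 × 0.350214 = 2231.3 km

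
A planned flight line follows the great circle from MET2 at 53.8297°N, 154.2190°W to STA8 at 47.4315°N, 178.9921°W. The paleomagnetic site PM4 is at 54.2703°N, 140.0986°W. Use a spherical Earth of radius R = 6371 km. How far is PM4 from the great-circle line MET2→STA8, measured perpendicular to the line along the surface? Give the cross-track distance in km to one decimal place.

δ₁₃ = central angle MET2→PM4 = 0.144646 rad  (haversine)
θ₁₃ = bearing MET2→PM4 = 81.248°,  θ₁₂ = bearing MET2→STA8 = 257.820°
dₓₜ = R·arcsin(sin δ₁₃ · sin(θ₁₃ − θ₁₂)) = 6371·arcsin(0.14414·sin(-176.572°)) = -54.907 km
|dₓₜ| = 54.907 km

54.9 km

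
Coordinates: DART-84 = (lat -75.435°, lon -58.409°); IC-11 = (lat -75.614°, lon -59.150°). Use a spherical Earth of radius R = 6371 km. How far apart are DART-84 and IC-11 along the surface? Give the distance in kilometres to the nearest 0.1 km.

28.6 km

Δφ = -0.1790°,  Δλ = -0.7410°
a = sin²(Δφ/2) + cos φ₁ cos φ₂ sin²(Δλ/2) = 0.000005
c = 2·arcsin(√a) = 0.004496 rad = 0.2576°
d = R·c = 6371 × 0.004496 = 28.6 km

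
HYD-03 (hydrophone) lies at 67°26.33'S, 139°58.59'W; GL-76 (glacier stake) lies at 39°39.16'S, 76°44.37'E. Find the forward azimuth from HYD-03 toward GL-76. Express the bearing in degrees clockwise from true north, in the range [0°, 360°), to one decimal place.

209.5°

HYD-03: φ = -67.43883°, λ = -139.97650°
GL-76: φ = -39.65267°, λ = +76.73950°
Δλ = -143.2840°
y = sin Δλ · cos φ₂ = -0.460300
x = cos φ₁ sin φ₂ − sin φ₁ cos φ₂ cos Δλ = -0.814779
θ = atan2(y, x) = -150.5362° → 209.4638° (mod 360°)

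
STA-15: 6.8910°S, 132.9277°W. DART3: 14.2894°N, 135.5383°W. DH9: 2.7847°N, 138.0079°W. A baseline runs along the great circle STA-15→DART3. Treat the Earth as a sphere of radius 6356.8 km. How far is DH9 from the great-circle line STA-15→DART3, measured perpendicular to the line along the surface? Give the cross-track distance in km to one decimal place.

429.2 km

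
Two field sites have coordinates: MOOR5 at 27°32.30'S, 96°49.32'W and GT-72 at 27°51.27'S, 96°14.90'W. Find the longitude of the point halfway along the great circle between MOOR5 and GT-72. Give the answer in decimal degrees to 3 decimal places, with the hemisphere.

MOOR5: φ = -27.53833°, λ = -96.82200°
GT-72: φ = -27.85450°, λ = -96.24833°
Bx = cos φ₂ cos Δλ = 0.884093,  By = cos φ₂ sin Δλ = 0.008852
φₘ = atan2(sin φ₁ + sin φ₂, √((cos φ₁ + Bx)² + By²)) = -27.69671°
λₘ = λ₁ + atan2(By, cos φ₁ + Bx) = -96.53558°

96.536°W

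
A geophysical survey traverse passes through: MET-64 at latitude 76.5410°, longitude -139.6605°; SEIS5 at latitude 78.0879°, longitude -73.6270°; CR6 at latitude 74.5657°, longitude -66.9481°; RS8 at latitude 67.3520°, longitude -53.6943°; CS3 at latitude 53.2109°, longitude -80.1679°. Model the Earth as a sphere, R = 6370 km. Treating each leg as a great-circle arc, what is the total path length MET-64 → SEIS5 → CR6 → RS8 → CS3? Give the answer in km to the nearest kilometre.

5006 km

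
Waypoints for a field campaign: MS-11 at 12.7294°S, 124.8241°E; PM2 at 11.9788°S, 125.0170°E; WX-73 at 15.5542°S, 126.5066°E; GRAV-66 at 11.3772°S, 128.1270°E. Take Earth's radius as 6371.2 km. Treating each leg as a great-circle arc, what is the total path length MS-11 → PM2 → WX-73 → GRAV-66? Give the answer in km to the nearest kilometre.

MS-11→PM2: c = 0.013507 rad, d = 86.06 km
PM2→WX-73: c = 0.067316 rad, d = 428.88 km
WX-73→GRAV-66: c = 0.077916 rad, d = 496.42 km
Total = 86.06 + 428.88 + 496.42 = 1011.36 km

1011 km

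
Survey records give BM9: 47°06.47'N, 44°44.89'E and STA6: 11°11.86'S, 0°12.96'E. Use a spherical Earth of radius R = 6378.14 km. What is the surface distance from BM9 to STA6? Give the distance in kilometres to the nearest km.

BM9: φ = +47.10783°, λ = +44.74817°
STA6: φ = -11.19767°, λ = +0.21600°
Δφ = -58.3055°,  Δλ = -44.5322°
a = sin²(Δφ/2) + cos φ₁ cos φ₂ sin²(Δλ/2) = 0.333163
c = 2·arcsin(√a) = 1.230597 rad = 70.5080°
d = R·c = 6378.14 × 1.230597 = 7848.9 km

7849 km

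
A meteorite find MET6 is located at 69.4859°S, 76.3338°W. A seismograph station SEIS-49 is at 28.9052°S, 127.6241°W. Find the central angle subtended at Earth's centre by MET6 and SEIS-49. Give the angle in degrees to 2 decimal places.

Δφ = 40.5807°,  Δλ = -51.2903°
a = sin²(Δφ/2) + cos φ₁ cos φ₂ sin²(Δλ/2) = 0.177719
c = 2·arcsin(√a) = 0.870345 rad = 49.8671°

49.87°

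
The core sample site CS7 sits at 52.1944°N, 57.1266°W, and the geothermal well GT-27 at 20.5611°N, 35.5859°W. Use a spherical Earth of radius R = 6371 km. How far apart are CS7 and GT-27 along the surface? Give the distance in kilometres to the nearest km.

Δφ = -31.6333°,  Δλ = 21.5407°
a = sin²(Δφ/2) + cos φ₁ cos φ₂ sin²(Δλ/2) = 0.094332
c = 2·arcsin(√a) = 0.624361 rad = 35.7733°
d = R·c = 6371 × 0.624361 = 3977.8 km

3978 km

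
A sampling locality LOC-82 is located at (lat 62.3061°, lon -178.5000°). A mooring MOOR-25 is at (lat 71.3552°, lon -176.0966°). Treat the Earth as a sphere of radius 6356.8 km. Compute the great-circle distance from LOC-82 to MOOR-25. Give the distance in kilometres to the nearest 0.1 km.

Δφ = 9.0491°,  Δλ = 2.4034°
a = sin²(Δφ/2) + cos φ₁ cos φ₂ sin²(Δλ/2) = 0.006288
c = 2·arcsin(√a) = 0.158765 rad = 9.0966°
d = R·c = 6356.8 × 0.158765 = 1009.2 km

1009.2 km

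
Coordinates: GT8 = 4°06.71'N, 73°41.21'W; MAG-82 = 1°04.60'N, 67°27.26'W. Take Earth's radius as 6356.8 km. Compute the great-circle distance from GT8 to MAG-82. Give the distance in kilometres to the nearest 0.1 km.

GT8: φ = +4.11183°, λ = -73.68683°
MAG-82: φ = +1.07667°, λ = -67.45433°
Δφ = -3.0352°,  Δλ = 6.2325°
a = sin²(Δφ/2) + cos φ₁ cos φ₂ sin²(Δλ/2) = 0.003648
c = 2·arcsin(√a) = 0.120879 rad = 6.9259°
d = R·c = 6356.8 × 0.120879 = 768.4 km

768.4 km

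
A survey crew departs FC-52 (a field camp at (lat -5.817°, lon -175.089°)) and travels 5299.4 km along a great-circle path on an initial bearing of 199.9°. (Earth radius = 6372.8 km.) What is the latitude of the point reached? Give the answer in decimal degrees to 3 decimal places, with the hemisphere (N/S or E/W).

49.426°S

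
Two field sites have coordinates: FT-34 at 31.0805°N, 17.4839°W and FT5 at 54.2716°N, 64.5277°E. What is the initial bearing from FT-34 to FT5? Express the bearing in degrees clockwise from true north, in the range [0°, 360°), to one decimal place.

41.5°

Δλ = 82.0116°
y = sin Δλ · cos φ₂ = 0.578277
x = cos φ₁ sin φ₂ − sin φ₁ cos φ₂ cos Δλ = 0.653361
θ = atan2(y, x) = 41.5114° → 41.5114° (mod 360°)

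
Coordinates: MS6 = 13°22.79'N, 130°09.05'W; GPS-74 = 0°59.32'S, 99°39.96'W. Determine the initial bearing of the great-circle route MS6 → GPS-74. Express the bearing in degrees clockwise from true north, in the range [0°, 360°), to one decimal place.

113.1°

MS6: φ = +13.37983°, λ = -130.15083°
GPS-74: φ = -0.98867°, λ = -99.66600°
Δλ = 30.4848°
y = sin Δλ · cos φ₂ = 0.507235
x = cos φ₁ sin φ₂ − sin φ₁ cos φ₂ cos Δλ = -0.216173
θ = atan2(y, x) = 113.0827° → 113.0827° (mod 360°)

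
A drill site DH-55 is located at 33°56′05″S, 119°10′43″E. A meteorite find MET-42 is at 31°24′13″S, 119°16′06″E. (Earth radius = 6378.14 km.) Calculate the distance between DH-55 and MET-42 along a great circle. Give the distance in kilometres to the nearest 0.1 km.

DH-55: φ = -33.93472°, λ = +119.17861°
MET-42: φ = -31.40361°, λ = +119.26833°
Δφ = 2.5311°,  Δλ = 0.0897°
a = sin²(Δφ/2) + cos φ₁ cos φ₂ sin²(Δλ/2) = 0.000488
c = 2·arcsin(√a) = 0.044196 rad = 2.5322°
d = R·c = 6378.14 × 0.044196 = 281.9 km

281.9 km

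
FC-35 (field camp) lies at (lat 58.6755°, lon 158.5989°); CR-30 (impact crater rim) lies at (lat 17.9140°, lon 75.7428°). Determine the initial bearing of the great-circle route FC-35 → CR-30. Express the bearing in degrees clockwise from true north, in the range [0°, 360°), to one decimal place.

Δλ = -82.8561°
y = sin Δλ · cos φ₂ = -0.944133
x = cos φ₁ sin φ₂ − sin φ₁ cos φ₂ cos Δλ = 0.058827
θ = atan2(y, x) = -86.4346° → 273.5654° (mod 360°)

273.6°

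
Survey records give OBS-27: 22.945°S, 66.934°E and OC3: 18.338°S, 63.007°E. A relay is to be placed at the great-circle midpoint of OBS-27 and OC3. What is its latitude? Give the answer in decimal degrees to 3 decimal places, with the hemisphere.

20.653°S

Bx = cos φ₂ cos Δλ = 0.946988,  By = cos φ₂ sin Δλ = -0.065008
φₘ = atan2(sin φ₁ + sin φ₂, √((cos φ₁ + Bx)² + By²)) = -20.65260°
λₘ = λ₁ + atan2(By, cos φ₁ + Bx) = 64.94074°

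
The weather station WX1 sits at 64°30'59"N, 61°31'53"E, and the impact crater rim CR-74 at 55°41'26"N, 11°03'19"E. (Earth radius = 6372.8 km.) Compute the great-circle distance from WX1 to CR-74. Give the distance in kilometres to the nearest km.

WX1: φ = +64.51639°, λ = +61.53139°
CR-74: φ = +55.69056°, λ = +11.05528°
Δφ = -8.8258°,  Δλ = -50.4761°
a = sin²(Δφ/2) + cos φ₁ cos φ₂ sin²(Δλ/2) = 0.050010
c = 2·arcsin(√a) = 0.451073 rad = 25.8446°
d = R·c = 6372.8 × 0.451073 = 2874.6 km

2875 km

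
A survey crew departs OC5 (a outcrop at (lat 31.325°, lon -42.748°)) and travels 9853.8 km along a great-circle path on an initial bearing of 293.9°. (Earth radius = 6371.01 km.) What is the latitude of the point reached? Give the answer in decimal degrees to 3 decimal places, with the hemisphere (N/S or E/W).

21.010°N

δ = d/R = 9853.8/6371.01 = 1.546662 rad
φ₂ = arcsin(sin φ₁ cos δ + cos φ₁ sin δ cos θ)
   = arcsin(0.51989·0.02413 + 0.85423·0.99971·0.40514) = 21.00995°
λ₂ = λ₁ + atan2(sin θ sin δ cos φ₁, cos δ − sin φ₁ sin φ₂) = -144.48866°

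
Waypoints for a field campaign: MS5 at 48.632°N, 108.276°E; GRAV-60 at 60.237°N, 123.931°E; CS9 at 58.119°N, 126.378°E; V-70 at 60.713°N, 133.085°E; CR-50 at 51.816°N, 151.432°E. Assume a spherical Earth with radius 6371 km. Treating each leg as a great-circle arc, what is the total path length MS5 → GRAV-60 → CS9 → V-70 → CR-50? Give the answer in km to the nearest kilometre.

3876 km

MS5→GRAV-60: c = 0.256092 rad, d = 1631.56 km
GRAV-60→CS9: c = 0.042951 rad, d = 273.64 km
CS9→V-70: c = 0.074755 rad, d = 476.26 km
V-70→CR-50: c = 0.234650 rad, d = 1494.95 km
Total = 1631.56 + 273.64 + 476.26 + 1494.95 = 3876.42 km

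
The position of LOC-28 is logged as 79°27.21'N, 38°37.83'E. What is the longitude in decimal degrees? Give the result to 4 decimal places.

38.6305°E

38° + 37.83′/60 = 38 + 0.63050 = 38.6305°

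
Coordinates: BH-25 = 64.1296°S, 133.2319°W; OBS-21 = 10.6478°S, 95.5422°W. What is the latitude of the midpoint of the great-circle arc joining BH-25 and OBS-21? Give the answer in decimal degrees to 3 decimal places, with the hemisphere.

Bx = cos φ₂ cos Δλ = 0.777708,  By = cos φ₂ sin Δλ = 0.600858
φₘ = atan2(sin φ₁ + sin φ₂, √((cos φ₁ + Bx)² + By²)) = -38.68241°
λₘ = λ₁ + atan2(By, cos φ₁ + Bx) = -106.90007°

38.682°S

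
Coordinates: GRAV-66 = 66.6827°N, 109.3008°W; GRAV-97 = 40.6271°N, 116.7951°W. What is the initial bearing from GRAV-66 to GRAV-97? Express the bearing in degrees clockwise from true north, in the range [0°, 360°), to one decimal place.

Δλ = -7.4943°
y = sin Δλ · cos φ₂ = -0.098990
x = cos φ₁ sin φ₂ − sin φ₁ cos φ₂ cos Δλ = -0.433289
θ = atan2(y, x) = -167.1310° → 192.8690° (mod 360°)

192.9°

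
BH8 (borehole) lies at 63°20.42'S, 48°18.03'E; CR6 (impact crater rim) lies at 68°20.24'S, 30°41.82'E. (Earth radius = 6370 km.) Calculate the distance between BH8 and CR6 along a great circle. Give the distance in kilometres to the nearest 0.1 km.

BH8: φ = -63.34033°, λ = +48.30050°
CR6: φ = -68.33733°, λ = +30.69700°
Δφ = -4.9970°,  Δλ = -17.6035°
a = sin²(Δφ/2) + cos φ₁ cos φ₂ sin²(Δλ/2) = 0.005778
c = 2·arcsin(√a) = 0.152179 rad = 8.7192°
d = R·c = 6370 × 0.152179 = 969.4 km

969.4 km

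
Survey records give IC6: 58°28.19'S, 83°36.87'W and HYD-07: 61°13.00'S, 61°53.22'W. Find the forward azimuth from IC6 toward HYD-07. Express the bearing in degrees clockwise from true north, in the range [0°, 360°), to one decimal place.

IC6: φ = -58.46983°, λ = -83.61450°
HYD-07: φ = -61.21667°, λ = -61.88700°
Δλ = 21.7275°
y = sin Δλ · cos φ₂ = 0.178247
x = cos φ₁ sin φ₂ − sin φ₁ cos φ₂ cos Δλ = -0.077081
θ = atan2(y, x) = 113.3854° → 113.3854° (mod 360°)

113.4°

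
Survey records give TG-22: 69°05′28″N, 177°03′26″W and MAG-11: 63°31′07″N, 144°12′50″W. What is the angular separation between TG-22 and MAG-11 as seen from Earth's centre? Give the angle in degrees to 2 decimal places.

TG-22: φ = +69.09111°, λ = -177.05722°
MAG-11: φ = +63.51861°, λ = -144.21389°
Δφ = -5.5725°,  Δλ = 32.8433°
a = sin²(Δφ/2) + cos φ₁ cos φ₂ sin²(Δλ/2) = 0.015081
c = 2·arcsin(√a) = 0.246234 rad = 14.1082°

14.11°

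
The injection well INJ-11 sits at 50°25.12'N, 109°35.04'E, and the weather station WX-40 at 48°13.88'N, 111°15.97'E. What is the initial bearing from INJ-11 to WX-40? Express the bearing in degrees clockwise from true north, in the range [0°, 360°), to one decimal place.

INJ-11: φ = +50.41867°, λ = +109.58400°
WX-40: φ = +48.23133°, λ = +111.26617°
Δλ = 1.6822°
y = sin Δλ · cos φ₂ = 0.019554
x = cos φ₁ sin φ₂ − sin φ₁ cos φ₂ cos Δλ = -0.037946
θ = atan2(y, x) = 152.7370° → 152.7370° (mod 360°)

152.7°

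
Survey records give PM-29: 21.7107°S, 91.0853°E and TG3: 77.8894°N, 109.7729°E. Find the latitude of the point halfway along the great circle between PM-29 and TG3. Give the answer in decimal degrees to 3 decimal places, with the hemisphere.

28.280°N

Bx = cos φ₂ cos Δλ = 0.198739,  By = cos φ₂ sin Δλ = 0.067221
φₘ = atan2(sin φ₁ + sin φ₂, √((cos φ₁ + Bx)² + By²)) = 28.27985°
λₘ = λ₁ + atan2(By, cos φ₁ + Bx) = 94.49632°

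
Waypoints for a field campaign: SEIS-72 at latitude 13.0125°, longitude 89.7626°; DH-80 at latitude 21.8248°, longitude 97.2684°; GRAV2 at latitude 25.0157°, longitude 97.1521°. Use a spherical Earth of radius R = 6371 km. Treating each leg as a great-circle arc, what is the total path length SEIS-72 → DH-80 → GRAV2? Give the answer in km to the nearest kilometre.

1617 km

SEIS-72→DH-80: c = 0.198083 rad, d = 1261.99 km
DH-80→GRAV2: c = 0.055723 rad, d = 355.01 km
Total = 1261.99 + 355.01 = 1617.00 km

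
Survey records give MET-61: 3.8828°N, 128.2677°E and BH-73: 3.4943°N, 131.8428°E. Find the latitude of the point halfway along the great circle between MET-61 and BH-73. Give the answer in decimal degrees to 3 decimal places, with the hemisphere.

Bx = cos φ₂ cos Δλ = 0.996198,  By = cos φ₂ sin Δλ = 0.062241
φₘ = atan2(sin φ₁ + sin φ₂, √((cos φ₁ + Bx)² + By²)) = 3.69034°
λₘ = λ₁ + atan2(By, cos φ₁ + Bx) = 130.05564°

3.690°N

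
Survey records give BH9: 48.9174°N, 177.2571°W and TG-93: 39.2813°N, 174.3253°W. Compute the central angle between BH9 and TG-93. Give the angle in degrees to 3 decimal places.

Δφ = -9.6361°,  Δλ = 2.9318°
a = sin²(Δφ/2) + cos φ₁ cos φ₂ sin²(Δλ/2) = 0.007388
c = 2·arcsin(√a) = 0.172114 rad = 9.8614°

9.861°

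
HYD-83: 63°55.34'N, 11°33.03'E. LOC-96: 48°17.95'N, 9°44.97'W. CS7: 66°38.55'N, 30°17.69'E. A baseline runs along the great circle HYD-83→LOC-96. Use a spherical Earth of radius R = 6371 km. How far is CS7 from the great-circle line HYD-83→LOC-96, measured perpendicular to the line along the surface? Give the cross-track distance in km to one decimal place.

250.6 km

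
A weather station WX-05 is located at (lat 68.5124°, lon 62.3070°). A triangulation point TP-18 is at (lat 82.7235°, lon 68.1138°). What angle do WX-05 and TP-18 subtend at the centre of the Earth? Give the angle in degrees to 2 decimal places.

14.27°

Δφ = 14.2111°,  Δλ = 5.8068°
a = sin²(Δφ/2) + cos φ₁ cos φ₂ sin²(Δλ/2) = 0.015420
c = 2·arcsin(√a) = 0.248998 rad = 14.2666°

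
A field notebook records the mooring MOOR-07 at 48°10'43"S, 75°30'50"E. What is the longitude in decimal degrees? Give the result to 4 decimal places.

75° + 30′/60 + 50″/3600 = 75 + 0.50000 + 0.01389 = 75.5139°

75.5139°E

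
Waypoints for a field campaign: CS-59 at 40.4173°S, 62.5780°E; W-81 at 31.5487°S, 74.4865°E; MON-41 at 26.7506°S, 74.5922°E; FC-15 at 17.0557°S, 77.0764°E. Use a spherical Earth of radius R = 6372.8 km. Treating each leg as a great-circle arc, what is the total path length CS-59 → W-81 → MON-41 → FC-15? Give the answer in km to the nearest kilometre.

3096 km

CS-59→W-81: c = 0.228174 rad, d = 1454.11 km
W-81→MON-41: c = 0.083758 rad, d = 533.77 km
MON-41→FC-15: c = 0.173907 rad, d = 1108.28 km
Total = 1454.11 + 533.77 + 1108.28 = 3096.16 km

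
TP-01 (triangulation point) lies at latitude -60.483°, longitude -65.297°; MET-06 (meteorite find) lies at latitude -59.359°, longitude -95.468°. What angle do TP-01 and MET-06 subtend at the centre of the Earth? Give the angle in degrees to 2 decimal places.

15.03°

Δφ = 1.1240°,  Δλ = -30.1710°
a = sin²(Δφ/2) + cos φ₁ cos φ₂ sin²(Δλ/2) = 0.017104
c = 2·arcsin(√a) = 0.262320 rad = 15.0298°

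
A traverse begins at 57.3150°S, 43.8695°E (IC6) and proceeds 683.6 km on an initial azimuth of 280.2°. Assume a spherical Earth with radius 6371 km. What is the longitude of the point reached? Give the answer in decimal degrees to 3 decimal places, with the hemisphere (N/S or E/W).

δ = d/R = 683.6/6371 = 0.107299 rad
φ₂ = arcsin(sin φ₁ cos δ + cos φ₁ sin δ cos θ)
   = arcsin(-0.84165·0.99425 + 0.54002·0.10709·0.17708) = -55.74805°
λ₂ = λ₁ + atan2(sin θ sin δ cos φ₁, cos δ − sin φ₁ sin φ₂) = 33.07613°

33.076°E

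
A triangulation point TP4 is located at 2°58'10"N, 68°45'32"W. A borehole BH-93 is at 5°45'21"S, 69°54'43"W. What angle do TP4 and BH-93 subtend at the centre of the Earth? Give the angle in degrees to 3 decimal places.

8.801°

TP4: φ = +2.96944°, λ = -68.75889°
BH-93: φ = -5.75583°, λ = -69.91194°
Δφ = -8.7253°,  Δλ = -1.1531°
a = sin²(Δφ/2) + cos φ₁ cos φ₂ sin²(Δλ/2) = 0.005887
c = 2·arcsin(√a) = 0.153605 rad = 8.8009°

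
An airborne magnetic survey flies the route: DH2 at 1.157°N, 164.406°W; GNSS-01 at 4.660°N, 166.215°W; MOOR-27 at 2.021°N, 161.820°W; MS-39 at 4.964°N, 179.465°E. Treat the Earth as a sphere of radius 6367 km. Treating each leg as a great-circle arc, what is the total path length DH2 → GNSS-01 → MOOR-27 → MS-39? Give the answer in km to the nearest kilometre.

DH2→GNSS-01: c = 0.068789 rad, d = 437.98 km
GNSS-01→MOOR-27: c = 0.089356 rad, d = 568.93 km
MOOR-27→MS-39: c = 0.330012 rad, d = 2101.19 km
Total = 437.98 + 568.93 + 2101.19 = 3108.09 km

3108 km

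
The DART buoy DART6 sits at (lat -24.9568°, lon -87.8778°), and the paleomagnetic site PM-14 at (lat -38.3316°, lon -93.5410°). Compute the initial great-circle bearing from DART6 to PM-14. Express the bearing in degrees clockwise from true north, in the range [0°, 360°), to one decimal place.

198.4°

Δλ = -5.6632°
y = sin Δλ · cos φ₂ = -0.077408
x = cos φ₁ sin φ₂ − sin φ₁ cos φ₂ cos Δλ = -0.232935
θ = atan2(y, x) = -161.6175° → 198.3825° (mod 360°)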